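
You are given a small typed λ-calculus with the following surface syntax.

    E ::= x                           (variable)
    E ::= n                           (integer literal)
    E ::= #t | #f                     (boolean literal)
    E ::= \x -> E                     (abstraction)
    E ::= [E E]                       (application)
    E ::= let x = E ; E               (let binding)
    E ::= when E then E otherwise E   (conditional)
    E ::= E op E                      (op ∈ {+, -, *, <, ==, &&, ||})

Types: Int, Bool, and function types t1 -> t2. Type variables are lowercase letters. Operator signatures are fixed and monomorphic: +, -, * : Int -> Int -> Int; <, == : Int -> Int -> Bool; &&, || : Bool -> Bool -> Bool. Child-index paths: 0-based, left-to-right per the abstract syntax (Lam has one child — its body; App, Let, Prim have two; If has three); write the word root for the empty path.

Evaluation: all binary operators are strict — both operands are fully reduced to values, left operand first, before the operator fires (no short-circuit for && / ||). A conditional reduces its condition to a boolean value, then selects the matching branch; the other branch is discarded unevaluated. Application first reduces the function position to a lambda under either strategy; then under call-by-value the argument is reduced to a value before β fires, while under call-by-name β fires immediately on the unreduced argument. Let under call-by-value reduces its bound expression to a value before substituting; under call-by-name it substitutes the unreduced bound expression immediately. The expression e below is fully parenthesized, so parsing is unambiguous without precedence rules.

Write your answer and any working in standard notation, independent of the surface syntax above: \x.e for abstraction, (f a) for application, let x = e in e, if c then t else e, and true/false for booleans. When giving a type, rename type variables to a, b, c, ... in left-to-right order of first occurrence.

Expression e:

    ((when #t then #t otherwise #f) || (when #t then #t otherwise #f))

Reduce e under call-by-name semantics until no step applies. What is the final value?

Answer: true

Derivation:
step 0: ((if true then true else false) || (if true then true else false))
step 1: [if@0] (true || (if true then true else false))
step 2: [if@1] (true || true)
step 3: [delta@root] true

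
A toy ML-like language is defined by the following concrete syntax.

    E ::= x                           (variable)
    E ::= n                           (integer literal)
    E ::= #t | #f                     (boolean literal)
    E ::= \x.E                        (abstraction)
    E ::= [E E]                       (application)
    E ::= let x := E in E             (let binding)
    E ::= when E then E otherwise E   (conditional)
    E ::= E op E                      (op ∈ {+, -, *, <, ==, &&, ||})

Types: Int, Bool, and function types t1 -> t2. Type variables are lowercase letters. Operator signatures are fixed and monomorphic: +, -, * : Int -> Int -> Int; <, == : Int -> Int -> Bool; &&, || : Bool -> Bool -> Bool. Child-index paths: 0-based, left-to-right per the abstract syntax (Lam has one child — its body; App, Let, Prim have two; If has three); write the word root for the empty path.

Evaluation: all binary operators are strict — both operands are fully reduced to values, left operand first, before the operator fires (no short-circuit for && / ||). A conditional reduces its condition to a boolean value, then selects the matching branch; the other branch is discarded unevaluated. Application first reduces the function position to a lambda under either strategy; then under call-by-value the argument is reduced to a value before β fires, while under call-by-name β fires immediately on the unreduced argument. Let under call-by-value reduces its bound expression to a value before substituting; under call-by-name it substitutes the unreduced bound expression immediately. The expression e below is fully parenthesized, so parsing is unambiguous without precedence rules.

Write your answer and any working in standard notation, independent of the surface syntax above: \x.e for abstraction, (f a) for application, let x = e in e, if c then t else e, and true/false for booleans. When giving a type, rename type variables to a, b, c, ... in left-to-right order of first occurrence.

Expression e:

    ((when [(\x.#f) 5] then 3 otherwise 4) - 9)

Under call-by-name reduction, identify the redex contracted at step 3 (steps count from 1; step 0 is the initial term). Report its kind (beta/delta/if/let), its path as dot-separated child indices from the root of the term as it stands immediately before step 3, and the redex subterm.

Derivation:
step 0: ((if ((\x.false) 5) then 3 else 4) - 9)
step 1: [beta@0.0] ((if false then 3 else 4) - 9)
step 2: [if@0] (4 - 9)
step 3: [delta@root] -5

Answer: delta at root : (4 - 9)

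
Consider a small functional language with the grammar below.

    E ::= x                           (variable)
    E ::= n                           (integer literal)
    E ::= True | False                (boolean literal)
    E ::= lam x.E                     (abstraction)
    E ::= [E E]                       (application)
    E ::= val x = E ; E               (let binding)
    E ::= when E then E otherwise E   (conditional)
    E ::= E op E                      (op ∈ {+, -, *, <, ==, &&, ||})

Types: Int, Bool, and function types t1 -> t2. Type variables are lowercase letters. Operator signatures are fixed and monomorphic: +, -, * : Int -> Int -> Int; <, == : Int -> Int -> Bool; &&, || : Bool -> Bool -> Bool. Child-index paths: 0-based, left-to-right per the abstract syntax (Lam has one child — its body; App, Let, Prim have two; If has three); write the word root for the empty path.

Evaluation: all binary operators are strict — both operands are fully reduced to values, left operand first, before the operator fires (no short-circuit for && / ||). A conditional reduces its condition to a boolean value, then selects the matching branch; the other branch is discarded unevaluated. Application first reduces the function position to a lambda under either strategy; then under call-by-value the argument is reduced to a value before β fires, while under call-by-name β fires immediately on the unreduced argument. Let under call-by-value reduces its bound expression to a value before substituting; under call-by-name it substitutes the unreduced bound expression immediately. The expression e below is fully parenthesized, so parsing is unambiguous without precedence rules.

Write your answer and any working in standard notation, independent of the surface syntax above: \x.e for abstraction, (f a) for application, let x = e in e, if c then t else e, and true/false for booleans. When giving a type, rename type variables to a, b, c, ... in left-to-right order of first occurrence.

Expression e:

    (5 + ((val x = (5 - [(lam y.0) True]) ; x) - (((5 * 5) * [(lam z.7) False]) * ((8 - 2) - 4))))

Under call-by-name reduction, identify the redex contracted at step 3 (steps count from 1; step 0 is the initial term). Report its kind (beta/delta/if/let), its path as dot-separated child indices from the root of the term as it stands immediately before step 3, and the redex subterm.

Answer: delta at 1.0 : (5 - 0)

Working:
step 0: (5 + ((let x = (5 - ((\y.0) true)) in x) - (((5 * 5) * ((\z.7) false)) * ((8 - 2) - 4))))
step 1: [let@1.0] (5 + ((5 - ((\y.0) true)) - (((5 * 5) * ((\z.7) false)) * ((8 - 2) - 4))))
step 2: [beta@1.0.1] (5 + ((5 - 0) - (((5 * 5) * ((\z.7) false)) * ((8 - 2) - 4))))
step 3: [delta@1.0] (5 + (5 - (((5 * 5) * ((\z.7) false)) * ((8 - 2) - 4))))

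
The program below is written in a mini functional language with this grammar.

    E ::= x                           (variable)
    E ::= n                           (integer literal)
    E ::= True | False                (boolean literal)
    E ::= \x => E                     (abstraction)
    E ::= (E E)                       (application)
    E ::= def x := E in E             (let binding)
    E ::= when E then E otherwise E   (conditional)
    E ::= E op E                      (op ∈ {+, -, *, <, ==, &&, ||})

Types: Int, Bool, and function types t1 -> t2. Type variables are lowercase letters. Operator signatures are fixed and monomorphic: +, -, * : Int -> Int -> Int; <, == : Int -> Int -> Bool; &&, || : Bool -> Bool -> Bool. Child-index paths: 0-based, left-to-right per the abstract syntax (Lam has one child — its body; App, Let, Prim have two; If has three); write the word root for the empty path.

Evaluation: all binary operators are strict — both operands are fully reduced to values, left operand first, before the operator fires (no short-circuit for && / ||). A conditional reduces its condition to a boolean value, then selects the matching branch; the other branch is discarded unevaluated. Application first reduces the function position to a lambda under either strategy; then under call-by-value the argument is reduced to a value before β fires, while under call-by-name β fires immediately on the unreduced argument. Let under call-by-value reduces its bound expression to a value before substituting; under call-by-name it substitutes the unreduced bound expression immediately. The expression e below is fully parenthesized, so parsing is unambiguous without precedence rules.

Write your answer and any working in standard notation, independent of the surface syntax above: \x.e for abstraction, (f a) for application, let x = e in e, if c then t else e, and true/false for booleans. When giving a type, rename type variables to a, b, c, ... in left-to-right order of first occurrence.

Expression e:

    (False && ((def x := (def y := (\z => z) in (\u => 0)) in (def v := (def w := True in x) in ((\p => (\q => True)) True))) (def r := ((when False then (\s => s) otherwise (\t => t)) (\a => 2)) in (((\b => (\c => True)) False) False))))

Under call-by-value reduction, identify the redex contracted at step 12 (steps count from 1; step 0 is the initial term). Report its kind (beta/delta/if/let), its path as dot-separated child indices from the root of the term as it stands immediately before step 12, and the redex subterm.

Answer: delta at root : (false && true)

Working:
step 0: (false && ((let x = (let y = (\z.z) in (\u.0)) in (let v = (let w = true in x) in ((\p.(\q.true)) true))) (let r = ((if false then (\s.s) else (\t.t)) (\a.2)) in (((\b.(\c.true)) false) false))))
step 1: [let@1.0.0] (false && ((let x = (\u.0) in (let v = (let w = true in x) in ((\p.(\q.true)) true))) (let r = ((if false then (\s.s) else (\t.t)) (\a.2)) in (((\b.(\c.true)) false) false))))
step 2: [let@1.0] (false && ((let v = (let w = true in (\u.0)) in ((\p.(\q.true)) true)) (let r = ((if false then (\s.s) else (\t.t)) (\a.2)) in (((\b.(\c.true)) false) false))))
step 3: [let@1.0.0] (false && ((let v = (\u.0) in ((\p.(\q.true)) true)) (let r = ((if false then (\s.s) else (\t.t)) (\a.2)) in (((\b.(\c.true)) false) false))))
step 4: [let@1.0] (false && (((\p.(\q.true)) true) (let r = ((if false then (\s.s) else (\t.t)) (\a.2)) in (((\b.(\c.true)) false) false))))
step 5: [beta@1.0] (false && ((\q.true) (let r = ((if false then (\s.s) else (\t.t)) (\a.2)) in (((\b.(\c.true)) false) false))))
step 6: [if@1.1.0.0] (false && ((\q.true) (let r = ((\t.t) (\a.2)) in (((\b.(\c.true)) false) false))))
step 7: [beta@1.1.0] (false && ((\q.true) (let r = (\a.2) in (((\b.(\c.true)) false) false))))
step 8: [let@1.1] (false && ((\q.true) (((\b.(\c.true)) false) false)))
step 9: [beta@1.1.0] (false && ((\q.true) ((\c.true) false)))
step 10: [beta@1.1] (false && ((\q.true) true))
step 11: [beta@1] (false && true)
step 12: [delta@root] false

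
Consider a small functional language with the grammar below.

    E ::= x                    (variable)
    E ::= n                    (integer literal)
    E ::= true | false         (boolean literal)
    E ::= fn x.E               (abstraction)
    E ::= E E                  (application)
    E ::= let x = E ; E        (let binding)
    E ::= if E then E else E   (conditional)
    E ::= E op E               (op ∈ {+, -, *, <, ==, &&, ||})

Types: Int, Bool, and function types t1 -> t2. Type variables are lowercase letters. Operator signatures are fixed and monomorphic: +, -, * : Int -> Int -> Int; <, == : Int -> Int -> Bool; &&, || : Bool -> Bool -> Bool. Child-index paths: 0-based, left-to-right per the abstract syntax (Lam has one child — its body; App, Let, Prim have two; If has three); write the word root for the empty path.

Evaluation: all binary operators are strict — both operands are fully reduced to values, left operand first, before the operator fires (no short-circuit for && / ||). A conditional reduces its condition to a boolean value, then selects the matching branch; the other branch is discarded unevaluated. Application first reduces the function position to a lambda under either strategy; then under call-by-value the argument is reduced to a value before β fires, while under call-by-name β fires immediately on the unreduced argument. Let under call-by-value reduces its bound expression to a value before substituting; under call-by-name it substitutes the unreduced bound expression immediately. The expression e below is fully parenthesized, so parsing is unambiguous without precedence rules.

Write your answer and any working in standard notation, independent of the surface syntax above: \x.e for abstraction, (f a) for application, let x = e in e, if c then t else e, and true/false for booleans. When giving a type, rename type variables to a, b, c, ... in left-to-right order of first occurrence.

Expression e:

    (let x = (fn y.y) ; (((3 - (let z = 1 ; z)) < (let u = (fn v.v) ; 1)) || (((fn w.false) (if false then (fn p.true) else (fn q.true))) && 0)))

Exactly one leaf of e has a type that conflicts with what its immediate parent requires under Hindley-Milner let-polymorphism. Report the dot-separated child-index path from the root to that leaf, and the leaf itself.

Answer: 1.1.1 : 0

Derivation:
y : a
\y._ : a -> a
let x : forall. a -> a
  unify Int ~ Int
let z : Int
z : Int
  unify Int ~ Int
  unify Int ~ Int
v : b
\v._ : b -> b
let u : forall. b -> b
  unify Int ~ Int
  unify Bool ~ Bool
\w._ : c -> Bool
  unify Bool ~ Bool
\p._ : d -> Bool
\q._ : e -> Bool
  unify d -> Bool ~ e -> Bool
  unify d ~ e
  unify Bool ~ Bool
  unify c -> Bool ~ (e -> Bool) -> f
  unify c ~ e -> Bool
  unify Bool ~ f
_ _ : Bool
  unify Bool ~ Bool
  unify Int ~ Bool
  FAIL: mismatch Int ~ Bool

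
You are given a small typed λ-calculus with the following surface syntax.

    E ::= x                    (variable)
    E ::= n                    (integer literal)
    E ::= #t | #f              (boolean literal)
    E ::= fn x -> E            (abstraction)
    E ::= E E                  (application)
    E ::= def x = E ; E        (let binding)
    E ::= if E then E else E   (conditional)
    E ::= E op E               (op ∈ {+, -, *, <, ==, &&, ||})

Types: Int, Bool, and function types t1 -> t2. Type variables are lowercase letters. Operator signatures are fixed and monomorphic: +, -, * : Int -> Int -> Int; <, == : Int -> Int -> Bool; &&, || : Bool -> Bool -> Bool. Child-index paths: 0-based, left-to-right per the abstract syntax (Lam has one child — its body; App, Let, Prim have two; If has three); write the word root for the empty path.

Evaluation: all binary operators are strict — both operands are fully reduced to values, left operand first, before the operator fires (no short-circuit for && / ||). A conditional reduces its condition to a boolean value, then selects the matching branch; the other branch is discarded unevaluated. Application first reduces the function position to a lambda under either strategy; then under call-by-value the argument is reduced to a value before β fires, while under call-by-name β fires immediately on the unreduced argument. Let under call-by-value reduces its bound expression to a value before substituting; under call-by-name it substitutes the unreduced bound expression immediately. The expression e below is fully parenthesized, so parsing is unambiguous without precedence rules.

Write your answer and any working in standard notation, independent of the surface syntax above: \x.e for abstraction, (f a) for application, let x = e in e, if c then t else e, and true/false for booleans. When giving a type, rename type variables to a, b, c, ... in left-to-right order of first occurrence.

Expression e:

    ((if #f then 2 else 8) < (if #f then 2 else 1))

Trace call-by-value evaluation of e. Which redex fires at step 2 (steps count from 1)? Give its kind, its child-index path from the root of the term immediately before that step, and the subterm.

Working:
step 0: ((if false then 2 else 8) < (if false then 2 else 1))
step 1: [if@0] (8 < (if false then 2 else 1))
step 2: [if@1] (8 < 1)

Answer: if at 1 : (if false then 2 else 1)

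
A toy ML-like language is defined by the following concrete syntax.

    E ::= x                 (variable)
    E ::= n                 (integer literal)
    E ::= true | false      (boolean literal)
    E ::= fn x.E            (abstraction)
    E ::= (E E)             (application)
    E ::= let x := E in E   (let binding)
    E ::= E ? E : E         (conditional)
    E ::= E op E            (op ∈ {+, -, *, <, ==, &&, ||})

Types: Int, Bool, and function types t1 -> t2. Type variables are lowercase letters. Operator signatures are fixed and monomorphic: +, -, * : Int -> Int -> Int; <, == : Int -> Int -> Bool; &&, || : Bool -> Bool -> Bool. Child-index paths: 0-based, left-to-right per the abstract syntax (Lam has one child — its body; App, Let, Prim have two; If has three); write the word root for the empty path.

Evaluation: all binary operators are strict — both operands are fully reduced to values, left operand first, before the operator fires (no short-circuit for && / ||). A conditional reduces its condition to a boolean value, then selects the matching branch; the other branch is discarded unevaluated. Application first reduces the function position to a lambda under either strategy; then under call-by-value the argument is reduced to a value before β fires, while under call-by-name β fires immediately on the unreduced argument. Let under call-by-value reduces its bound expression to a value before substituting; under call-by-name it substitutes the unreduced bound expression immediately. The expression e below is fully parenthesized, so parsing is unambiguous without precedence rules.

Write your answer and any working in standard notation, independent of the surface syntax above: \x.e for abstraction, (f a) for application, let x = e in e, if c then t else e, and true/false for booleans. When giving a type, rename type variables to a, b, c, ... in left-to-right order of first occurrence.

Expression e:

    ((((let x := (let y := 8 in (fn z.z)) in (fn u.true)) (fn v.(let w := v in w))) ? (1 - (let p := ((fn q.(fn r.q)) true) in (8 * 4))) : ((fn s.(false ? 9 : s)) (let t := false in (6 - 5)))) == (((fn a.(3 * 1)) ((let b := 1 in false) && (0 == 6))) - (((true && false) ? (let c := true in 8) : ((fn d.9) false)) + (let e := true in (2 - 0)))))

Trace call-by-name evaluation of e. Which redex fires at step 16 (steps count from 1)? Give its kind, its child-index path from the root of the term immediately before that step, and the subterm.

Answer: delta at root : (-31 == -8)

Working:
step 0: ((if ((let x = (let y = 8 in (\z.z)) in (\u.true)) (\v.(let w = v in w))) then (1 - (let p = ((\q.(\r.q)) true) in (8 * 4))) else ((\s.(if false then 9 else s)) (let t = false in (6 - 5)))) == (((\a.(3 * 1)) ((let b = 1 in false) && (0 == 6))) - ((if (true && false) then (let c = true in 8) else ((\d.9) false)) + (let e = true in (2 - 0)))))
step 1: [let@0.0.0] ((if ((\u.true) (\v.(let w = v in w))) then (1 - (let p = ((\q.(\r.q)) true) in (8 * 4))) else ((\s.(if false then 9 else s)) (let t = false in (6 - 5)))) == (((\a.(3 * 1)) ((let b = 1 in false) && (0 == 6))) - ((if (true && false) then (let c = true in 8) else ((\d.9) false)) + (let e = true in (2 - 0)))))
step 2: [beta@0.0] ((if true then (1 - (let p = ((\q.(\r.q)) true) in (8 * 4))) else ((\s.(if false then 9 else s)) (let t = false in (6 - 5)))) == (((\a.(3 * 1)) ((let b = 1 in false) && (0 == 6))) - ((if (true && false) then (let c = true in 8) else ((\d.9) false)) + (let e = true in (2 - 0)))))
step 3: [if@0] ((1 - (let p = ((\q.(\r.q)) true) in (8 * 4))) == (((\a.(3 * 1)) ((let b = 1 in false) && (0 == 6))) - ((if (true && false) then (let c = true in 8) else ((\d.9) false)) + (let e = true in (2 - 0)))))
step 4: [let@0.1] ((1 - (8 * 4)) == (((\a.(3 * 1)) ((let b = 1 in false) && (0 == 6))) - ((if (true && false) then (let c = true in 8) else ((\d.9) false)) + (let e = true in (2 - 0)))))
step 5: [delta@0.1] ((1 - 32) == (((\a.(3 * 1)) ((let b = 1 in false) && (0 == 6))) - ((if (true && false) then (let c = true in 8) else ((\d.9) false)) + (let e = true in (2 - 0)))))
step 6: [delta@0] (-31 == (((\a.(3 * 1)) ((let b = 1 in false) && (0 == 6))) - ((if (true && false) then (let c = true in 8) else ((\d.9) false)) + (let e = true in (2 - 0)))))
step 7: [beta@1.0] (-31 == ((3 * 1) - ((if (true && false) then (let c = true in 8) else ((\d.9) false)) + (let e = true in (2 - 0)))))
step 8: [delta@1.0] (-31 == (3 - ((if (true && false) then (let c = true in 8) else ((\d.9) false)) + (let e = true in (2 - 0)))))
step 9: [delta@1.1.0.0] (-31 == (3 - ((if false then (let c = true in 8) else ((\d.9) false)) + (let e = true in (2 - 0)))))
step 10: [if@1.1.0] (-31 == (3 - (((\d.9) false) + (let e = true in (2 - 0)))))
step 11: [beta@1.1.0] (-31 == (3 - (9 + (let e = true in (2 - 0)))))
step 12: [let@1.1.1] (-31 == (3 - (9 + (2 - 0))))
step 13: [delta@1.1.1] (-31 == (3 - (9 + 2)))
step 14: [delta@1.1] (-31 == (3 - 11))
step 15: [delta@1] (-31 == -8)
step 16: [delta@root] false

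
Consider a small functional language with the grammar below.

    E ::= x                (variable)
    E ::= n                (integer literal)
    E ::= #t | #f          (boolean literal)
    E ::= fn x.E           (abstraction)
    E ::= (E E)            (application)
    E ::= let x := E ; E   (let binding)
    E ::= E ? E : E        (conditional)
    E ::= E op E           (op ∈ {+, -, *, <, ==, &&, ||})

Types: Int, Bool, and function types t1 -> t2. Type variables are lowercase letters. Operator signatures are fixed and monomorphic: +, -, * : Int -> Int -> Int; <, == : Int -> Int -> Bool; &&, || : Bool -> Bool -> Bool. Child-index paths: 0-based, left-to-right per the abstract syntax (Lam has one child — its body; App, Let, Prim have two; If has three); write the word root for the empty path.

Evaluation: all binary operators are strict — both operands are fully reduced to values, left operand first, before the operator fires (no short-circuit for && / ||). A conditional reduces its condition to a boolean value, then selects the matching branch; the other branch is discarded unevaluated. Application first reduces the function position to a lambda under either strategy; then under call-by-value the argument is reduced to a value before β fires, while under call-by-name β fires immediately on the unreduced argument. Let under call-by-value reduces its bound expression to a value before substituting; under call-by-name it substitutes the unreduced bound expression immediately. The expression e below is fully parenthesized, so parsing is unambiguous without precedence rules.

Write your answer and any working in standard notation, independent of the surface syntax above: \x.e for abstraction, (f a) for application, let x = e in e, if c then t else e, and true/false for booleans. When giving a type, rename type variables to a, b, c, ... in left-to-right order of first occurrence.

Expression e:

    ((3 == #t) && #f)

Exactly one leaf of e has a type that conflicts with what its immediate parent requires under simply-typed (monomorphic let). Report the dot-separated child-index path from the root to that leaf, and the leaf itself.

Answer: 0.1 : true

Working:
  unify Int ~ Int
  unify Bool ~ Int
  FAIL: mismatch Bool ~ Int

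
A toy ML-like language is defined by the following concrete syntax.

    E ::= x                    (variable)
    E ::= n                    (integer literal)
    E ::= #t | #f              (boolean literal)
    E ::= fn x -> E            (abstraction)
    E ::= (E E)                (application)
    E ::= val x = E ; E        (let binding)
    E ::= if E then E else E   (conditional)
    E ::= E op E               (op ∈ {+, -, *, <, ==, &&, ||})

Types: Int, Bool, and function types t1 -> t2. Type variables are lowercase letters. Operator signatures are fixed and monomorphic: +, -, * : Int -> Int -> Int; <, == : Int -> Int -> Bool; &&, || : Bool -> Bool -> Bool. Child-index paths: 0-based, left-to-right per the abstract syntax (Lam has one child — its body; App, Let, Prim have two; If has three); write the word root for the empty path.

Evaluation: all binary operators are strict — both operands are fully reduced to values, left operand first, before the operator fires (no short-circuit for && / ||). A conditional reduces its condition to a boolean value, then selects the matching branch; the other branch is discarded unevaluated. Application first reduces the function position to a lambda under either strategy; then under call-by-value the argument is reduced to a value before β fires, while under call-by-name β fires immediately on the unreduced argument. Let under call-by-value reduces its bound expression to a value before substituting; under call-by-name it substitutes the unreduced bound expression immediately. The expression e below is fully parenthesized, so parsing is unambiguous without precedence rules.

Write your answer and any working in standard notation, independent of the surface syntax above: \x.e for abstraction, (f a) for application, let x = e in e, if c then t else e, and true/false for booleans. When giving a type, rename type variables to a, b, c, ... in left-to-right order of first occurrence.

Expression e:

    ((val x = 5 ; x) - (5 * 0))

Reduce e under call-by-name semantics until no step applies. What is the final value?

Trace:
step 0: ((let x = 5 in x) - (5 * 0))
step 1: [let@0] (5 - (5 * 0))
step 2: [delta@1] (5 - 0)
step 3: [delta@root] 5

Answer: 5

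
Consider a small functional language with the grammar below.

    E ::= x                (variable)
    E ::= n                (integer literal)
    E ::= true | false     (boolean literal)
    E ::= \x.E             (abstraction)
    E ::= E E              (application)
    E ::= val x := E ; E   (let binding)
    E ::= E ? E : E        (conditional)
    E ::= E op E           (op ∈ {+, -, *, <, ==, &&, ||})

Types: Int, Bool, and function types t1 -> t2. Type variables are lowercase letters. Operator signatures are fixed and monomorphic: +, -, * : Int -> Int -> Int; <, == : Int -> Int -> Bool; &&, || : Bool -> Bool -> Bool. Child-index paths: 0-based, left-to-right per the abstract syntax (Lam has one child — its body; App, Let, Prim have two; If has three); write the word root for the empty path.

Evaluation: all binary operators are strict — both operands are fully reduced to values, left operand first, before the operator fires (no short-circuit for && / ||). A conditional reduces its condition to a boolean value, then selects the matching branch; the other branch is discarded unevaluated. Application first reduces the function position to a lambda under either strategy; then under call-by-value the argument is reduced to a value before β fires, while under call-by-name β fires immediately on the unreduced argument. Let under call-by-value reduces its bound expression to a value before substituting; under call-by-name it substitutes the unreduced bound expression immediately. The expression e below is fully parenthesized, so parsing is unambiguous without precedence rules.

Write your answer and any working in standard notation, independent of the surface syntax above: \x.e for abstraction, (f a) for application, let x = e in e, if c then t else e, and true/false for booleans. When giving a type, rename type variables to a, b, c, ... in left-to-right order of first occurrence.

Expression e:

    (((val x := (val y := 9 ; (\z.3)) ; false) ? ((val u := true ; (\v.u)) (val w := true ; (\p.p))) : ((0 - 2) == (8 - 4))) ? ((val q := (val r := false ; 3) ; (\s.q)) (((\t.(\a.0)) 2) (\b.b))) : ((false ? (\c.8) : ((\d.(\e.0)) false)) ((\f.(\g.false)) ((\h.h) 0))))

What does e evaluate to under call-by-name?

Derivation:
step 0: (if (if (let x = (let y = 9 in (\z.3)) in false) then ((let u = true in (\v.u)) (let w = true in (\p.p))) else ((0 - 2) == (8 - 4))) then ((let q = (let r = false in 3) in (\s.q)) (((\t.(\a.0)) 2) (\b.b))) else ((if false then (\c.8) else ((\d.(\e.0)) false)) ((\f.(\g.false)) ((\h.h) 0))))
step 1: [let@0.0] (if (if false then ((let u = true in (\v.u)) (let w = true in (\p.p))) else ((0 - 2) == (8 - 4))) then ((let q = (let r = false in 3) in (\s.q)) (((\t.(\a.0)) 2) (\b.b))) else ((if false then (\c.8) else ((\d.(\e.0)) false)) ((\f.(\g.false)) ((\h.h) 0))))
step 2: [if@0] (if ((0 - 2) == (8 - 4)) then ((let q = (let r = false in 3) in (\s.q)) (((\t.(\a.0)) 2) (\b.b))) else ((if false then (\c.8) else ((\d.(\e.0)) false)) ((\f.(\g.false)) ((\h.h) 0))))
step 3: [delta@0.0] (if (-2 == (8 - 4)) then ((let q = (let r = false in 3) in (\s.q)) (((\t.(\a.0)) 2) (\b.b))) else ((if false then (\c.8) else ((\d.(\e.0)) false)) ((\f.(\g.false)) ((\h.h) 0))))
step 4: [delta@0.1] (if (-2 == 4) then ((let q = (let r = false in 3) in (\s.q)) (((\t.(\a.0)) 2) (\b.b))) else ((if false then (\c.8) else ((\d.(\e.0)) false)) ((\f.(\g.false)) ((\h.h) 0))))
step 5: [delta@0] (if false then ((let q = (let r = false in 3) in (\s.q)) (((\t.(\a.0)) 2) (\b.b))) else ((if false then (\c.8) else ((\d.(\e.0)) false)) ((\f.(\g.false)) ((\h.h) 0))))
step 6: [if@root] ((if false then (\c.8) else ((\d.(\e.0)) false)) ((\f.(\g.false)) ((\h.h) 0)))
step 7: [if@0] (((\d.(\e.0)) false) ((\f.(\g.false)) ((\h.h) 0)))
step 8: [beta@0] ((\e.0) ((\f.(\g.false)) ((\h.h) 0)))
step 9: [beta@root] 0

Answer: 0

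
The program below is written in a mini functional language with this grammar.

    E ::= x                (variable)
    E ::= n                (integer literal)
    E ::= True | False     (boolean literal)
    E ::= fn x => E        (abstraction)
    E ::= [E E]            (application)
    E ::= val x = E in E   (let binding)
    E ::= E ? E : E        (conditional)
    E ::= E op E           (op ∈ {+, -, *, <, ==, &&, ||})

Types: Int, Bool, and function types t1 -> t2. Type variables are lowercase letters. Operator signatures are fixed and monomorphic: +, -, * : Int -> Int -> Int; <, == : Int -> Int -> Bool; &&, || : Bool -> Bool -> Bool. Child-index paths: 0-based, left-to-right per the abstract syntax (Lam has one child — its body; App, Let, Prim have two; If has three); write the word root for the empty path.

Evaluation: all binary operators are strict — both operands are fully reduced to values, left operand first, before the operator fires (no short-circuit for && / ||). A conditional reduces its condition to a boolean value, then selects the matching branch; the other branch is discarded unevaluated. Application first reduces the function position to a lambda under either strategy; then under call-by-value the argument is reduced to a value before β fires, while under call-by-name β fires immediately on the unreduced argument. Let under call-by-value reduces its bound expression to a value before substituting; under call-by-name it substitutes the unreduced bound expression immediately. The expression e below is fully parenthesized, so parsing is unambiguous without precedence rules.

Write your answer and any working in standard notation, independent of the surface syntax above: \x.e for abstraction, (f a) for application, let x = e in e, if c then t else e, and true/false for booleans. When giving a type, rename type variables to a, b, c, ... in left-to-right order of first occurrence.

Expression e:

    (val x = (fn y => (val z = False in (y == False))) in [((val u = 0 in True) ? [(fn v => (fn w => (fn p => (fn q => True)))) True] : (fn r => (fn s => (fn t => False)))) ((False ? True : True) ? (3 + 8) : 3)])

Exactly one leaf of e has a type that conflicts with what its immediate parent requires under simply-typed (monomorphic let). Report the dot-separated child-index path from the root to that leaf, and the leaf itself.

Answer: 0.0.1.1 : false

Derivation:
let z : Bool
y : a
  unify a ~ Int
  unify Bool ~ Int
  FAIL: mismatch Bool ~ Int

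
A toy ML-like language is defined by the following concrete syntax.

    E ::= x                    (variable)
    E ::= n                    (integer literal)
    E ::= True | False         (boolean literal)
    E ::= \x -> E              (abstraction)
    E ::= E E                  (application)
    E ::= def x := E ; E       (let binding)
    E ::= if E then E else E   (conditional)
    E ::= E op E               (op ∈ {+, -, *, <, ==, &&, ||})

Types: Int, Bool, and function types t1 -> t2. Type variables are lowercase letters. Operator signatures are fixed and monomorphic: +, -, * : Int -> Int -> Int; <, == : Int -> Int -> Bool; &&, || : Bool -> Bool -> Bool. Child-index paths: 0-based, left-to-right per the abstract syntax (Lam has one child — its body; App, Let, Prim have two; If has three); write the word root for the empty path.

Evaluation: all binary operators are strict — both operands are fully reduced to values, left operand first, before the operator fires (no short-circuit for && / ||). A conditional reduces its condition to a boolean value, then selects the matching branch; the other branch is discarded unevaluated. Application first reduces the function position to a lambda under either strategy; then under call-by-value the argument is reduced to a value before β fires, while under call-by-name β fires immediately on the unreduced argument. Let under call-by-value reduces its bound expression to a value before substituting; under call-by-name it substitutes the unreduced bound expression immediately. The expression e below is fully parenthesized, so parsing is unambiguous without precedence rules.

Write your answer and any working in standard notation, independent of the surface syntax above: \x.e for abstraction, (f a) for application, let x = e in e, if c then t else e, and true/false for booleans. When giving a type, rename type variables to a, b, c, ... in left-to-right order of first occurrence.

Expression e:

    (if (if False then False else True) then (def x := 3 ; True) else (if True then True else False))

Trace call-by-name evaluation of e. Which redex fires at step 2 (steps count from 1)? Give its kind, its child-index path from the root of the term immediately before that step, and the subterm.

Trace:
step 0: (if (if false then false else true) then (let x = 3 in true) else (if true then true else false))
step 1: [if@0] (if true then (let x = 3 in true) else (if true then true else false))
step 2: [if@root] (let x = 3 in true)

Answer: if at root : (if true then (let x = 3 in true) else (if true then true else false))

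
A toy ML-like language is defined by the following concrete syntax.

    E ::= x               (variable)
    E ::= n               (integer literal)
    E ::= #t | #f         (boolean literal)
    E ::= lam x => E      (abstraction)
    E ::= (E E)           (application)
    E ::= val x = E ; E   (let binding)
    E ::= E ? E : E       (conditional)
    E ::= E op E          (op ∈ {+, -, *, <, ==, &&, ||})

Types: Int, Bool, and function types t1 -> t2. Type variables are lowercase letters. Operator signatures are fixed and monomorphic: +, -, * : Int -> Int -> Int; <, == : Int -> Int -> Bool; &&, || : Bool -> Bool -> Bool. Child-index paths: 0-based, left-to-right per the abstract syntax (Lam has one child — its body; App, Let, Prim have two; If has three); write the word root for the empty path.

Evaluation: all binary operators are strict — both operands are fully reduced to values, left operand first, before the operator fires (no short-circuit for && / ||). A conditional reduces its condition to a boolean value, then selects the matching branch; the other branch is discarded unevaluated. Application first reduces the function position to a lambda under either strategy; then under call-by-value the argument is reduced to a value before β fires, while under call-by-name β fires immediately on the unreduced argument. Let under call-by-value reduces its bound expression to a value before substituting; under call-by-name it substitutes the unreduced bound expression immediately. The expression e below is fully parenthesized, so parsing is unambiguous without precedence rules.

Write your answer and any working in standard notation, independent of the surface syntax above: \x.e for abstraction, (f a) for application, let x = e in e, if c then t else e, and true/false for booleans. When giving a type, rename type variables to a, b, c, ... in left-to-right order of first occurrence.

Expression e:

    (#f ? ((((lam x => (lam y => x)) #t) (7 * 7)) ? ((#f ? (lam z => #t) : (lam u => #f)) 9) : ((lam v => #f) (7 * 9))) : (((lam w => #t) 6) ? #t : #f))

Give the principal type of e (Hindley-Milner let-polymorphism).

Trace:
  unify Bool ~ Bool
x : a
\y._ : b -> a
\x._ : a -> b -> a
  unify a -> b -> a ~ Bool -> c
  unify a ~ Bool
  unify b -> Bool ~ c
_ _ : b -> Bool
  unify Int ~ Int
  unify Int ~ Int
  unify b -> Bool ~ Int -> d
  unify b ~ Int
  unify Bool ~ d
_ _ : Bool
  unify Bool ~ Bool
  unify Bool ~ Bool
\z._ : e -> Bool
\u._ : f -> Bool
  unify e -> Bool ~ f -> Bool
  unify e ~ f
  unify Bool ~ Bool
  unify f -> Bool ~ Int -> g
  unify f ~ Int
  unify Bool ~ g
_ _ : Bool
\v._ : h -> Bool
  unify Int ~ Int
  unify Int ~ Int
  unify h -> Bool ~ Int -> i
  unify h ~ Int
  unify Bool ~ i
_ _ : Bool
  unify Bool ~ Bool
\w._ : j -> Bool
  unify j -> Bool ~ Int -> k
  unify j ~ Int
  unify Bool ~ k
_ _ : Bool
  unify Bool ~ Bool
  unify Bool ~ Bool
  unify Bool ~ Bool

Answer: Bool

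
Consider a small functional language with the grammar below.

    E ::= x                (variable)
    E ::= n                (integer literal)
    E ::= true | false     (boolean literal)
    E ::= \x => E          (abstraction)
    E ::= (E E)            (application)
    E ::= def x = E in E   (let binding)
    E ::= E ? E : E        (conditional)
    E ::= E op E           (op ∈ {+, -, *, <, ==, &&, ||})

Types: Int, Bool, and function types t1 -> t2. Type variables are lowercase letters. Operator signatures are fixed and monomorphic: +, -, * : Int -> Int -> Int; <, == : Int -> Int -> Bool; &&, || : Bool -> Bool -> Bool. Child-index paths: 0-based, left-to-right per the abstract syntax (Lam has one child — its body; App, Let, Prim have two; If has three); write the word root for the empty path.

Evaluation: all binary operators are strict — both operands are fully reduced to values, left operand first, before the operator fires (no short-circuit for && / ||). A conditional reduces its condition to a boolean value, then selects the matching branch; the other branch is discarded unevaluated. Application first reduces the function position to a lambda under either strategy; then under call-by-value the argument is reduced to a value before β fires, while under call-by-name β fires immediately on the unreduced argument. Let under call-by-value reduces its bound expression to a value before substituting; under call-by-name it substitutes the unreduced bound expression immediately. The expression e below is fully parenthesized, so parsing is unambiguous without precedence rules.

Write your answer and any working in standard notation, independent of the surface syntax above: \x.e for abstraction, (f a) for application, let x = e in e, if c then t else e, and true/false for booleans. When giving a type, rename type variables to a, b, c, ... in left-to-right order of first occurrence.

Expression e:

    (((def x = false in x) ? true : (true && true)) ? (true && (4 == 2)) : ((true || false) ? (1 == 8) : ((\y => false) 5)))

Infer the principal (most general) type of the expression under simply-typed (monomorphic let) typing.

Working:
let x : Bool
x : Bool
  unify Bool ~ Bool
  unify Bool ~ Bool
  unify Bool ~ Bool
  unify Bool ~ Bool
  unify Bool ~ Bool
  unify Bool ~ Bool
  unify Int ~ Int
  unify Int ~ Int
  unify Bool ~ Bool
  unify Bool ~ Bool
  unify Bool ~ Bool
  unify Bool ~ Bool
  unify Int ~ Int
  unify Int ~ Int
\y._ : a -> Bool
  unify a -> Bool ~ Int -> b
  unify a ~ Int
  unify Bool ~ b
_ _ : Bool
  unify Bool ~ Bool
  unify Bool ~ Bool

Answer: Bool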